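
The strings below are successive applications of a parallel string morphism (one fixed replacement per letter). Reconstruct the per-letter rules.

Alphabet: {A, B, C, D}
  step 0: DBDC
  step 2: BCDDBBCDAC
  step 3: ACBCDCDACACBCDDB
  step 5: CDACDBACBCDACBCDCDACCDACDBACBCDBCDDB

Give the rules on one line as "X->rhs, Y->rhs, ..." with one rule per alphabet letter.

  step 2 ⇒ step 3: BCDDBBCDAC ⇒ AC·B·CD·CD·AC·AC·B·CD·D·B
    A ↦ D
    B ↦ AC
    C ↦ B
    D ↦ CD

A->D, B->AC, C->B, D->CD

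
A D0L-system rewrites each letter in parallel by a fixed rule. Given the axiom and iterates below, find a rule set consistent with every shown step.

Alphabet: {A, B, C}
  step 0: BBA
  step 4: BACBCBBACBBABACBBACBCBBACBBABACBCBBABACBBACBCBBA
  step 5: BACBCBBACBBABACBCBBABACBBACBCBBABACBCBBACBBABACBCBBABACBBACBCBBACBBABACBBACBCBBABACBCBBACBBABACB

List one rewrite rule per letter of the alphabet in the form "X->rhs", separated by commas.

A->CB, B->BA, C->CB

  step 4 ⇒ step 5: BACBCBBACBBABACBBACBCBBACBBABACBCBBABACBBACBCBBA ⇒ BA·CB·CB·BA·CB·BA·BA·CB·CB·BA·BA·CB·BA·CB·CB·BA·BA·CB·CB·BA·CB·BA·BA·CB·CB·BA·BA·CB·BA·CB·CB·BA·CB·BA·BA·CB·BA·CB·CB·BA·BA·CB·CB·BA·CB·BA·BA·CB
    A ↦ CB
    B ↦ BA
    C ↦ CB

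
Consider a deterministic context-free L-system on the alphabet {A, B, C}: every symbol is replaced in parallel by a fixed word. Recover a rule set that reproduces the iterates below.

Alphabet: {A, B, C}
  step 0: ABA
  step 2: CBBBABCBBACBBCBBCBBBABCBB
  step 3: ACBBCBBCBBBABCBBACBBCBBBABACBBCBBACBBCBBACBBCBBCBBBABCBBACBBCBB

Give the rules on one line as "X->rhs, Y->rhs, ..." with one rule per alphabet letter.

A->BAB, B->CBB, C->A

  step 2 ⇒ step 3: CBBBABCBBACBBCBBCBBBABCBB ⇒ A·CBB·CBB·CBB·BAB·CBB·A·CBB·CBB·BAB·A·CBB·CBB·A·CBB·CBB·A·CBB·CBB·CBB·BAB·CBB·A·CBB·CBB
    A ↦ BAB
    B ↦ CBB
    C ↦ A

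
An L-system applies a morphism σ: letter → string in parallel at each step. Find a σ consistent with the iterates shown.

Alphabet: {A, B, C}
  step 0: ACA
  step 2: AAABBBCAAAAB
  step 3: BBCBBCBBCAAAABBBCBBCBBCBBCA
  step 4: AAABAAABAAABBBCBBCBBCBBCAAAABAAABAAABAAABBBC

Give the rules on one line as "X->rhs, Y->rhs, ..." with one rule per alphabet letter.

A->BBC, B->A, C->AB

  step 3 ⇒ step 4: BBCBBCBBCAAAABBBCBBCBBCBBCA ⇒ A·A·AB·A·A·AB·A·A·AB·BBC·BBC·BBC·BBC·A·A·A·AB·A·A·AB·A·A·AB·A·A·AB·BBC
    A ↦ BBC
    B ↦ A
    C ↦ AB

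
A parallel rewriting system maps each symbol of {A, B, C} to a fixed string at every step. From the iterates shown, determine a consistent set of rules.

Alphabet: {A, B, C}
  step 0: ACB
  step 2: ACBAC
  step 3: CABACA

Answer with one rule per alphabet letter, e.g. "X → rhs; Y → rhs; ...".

  step 2 ⇒ step 3: ACBAC ⇒ C·A·BA·C·A
    A ↦ C
    B ↦ BA
    C ↦ A

A->C, B->BA, C->A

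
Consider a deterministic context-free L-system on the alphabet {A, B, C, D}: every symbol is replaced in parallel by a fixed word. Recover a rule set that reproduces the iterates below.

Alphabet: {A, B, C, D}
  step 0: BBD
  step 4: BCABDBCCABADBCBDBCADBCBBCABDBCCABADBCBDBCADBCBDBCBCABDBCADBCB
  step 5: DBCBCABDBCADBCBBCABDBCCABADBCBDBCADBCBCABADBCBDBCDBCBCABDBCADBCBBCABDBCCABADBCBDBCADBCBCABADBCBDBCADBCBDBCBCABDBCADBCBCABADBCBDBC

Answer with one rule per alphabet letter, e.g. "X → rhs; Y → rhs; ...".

  step 4 ⇒ step 5: BCABDBCCABADBCBDBCADBCBBCABDBCCABADBCBDBCADBCBDBCBCABDBCADBCB ⇒ DBC·B·CAB·DBC·A·DBC·B·B·CAB·DBC·CAB·A·DBC·B·DBC·A·DBC·B·CAB·A·DBC·B·DBC·DBC·B·CAB·DBC·A·DBC·B·B·CAB·DBC·CAB·A·DBC·B·DBC·A·DBC·B·CAB·A·DBC·B·DBC·A·DBC·B·DBC·B·CAB·DBC·A·DBC·B·CAB·A·DBC·B·DBC
    A ↦ CAB
    B ↦ DBC
    C ↦ B
    D ↦ A

A->CAB, B->DBC, C->B, D->A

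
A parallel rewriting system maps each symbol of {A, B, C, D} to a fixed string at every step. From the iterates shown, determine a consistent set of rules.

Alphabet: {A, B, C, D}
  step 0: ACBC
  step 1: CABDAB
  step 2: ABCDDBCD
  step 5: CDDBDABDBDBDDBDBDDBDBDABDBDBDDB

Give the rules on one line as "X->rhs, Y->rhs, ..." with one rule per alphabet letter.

  step 1 ⇒ step 2: CABDAB ⇒ AB·C·D·DB·C·D
    A ↦ C
    B ↦ D
    C ↦ AB
    D ↦ DB

A->C, B->D, C->AB, D->DB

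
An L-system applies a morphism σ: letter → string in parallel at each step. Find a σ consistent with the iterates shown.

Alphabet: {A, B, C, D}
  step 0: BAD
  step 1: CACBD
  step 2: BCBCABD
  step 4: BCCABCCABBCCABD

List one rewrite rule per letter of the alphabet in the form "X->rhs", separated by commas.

  step 1 ⇒ step 2: CACBD ⇒ B·C·B·CA·BD
    A ↦ C
    B ↦ CA
    C ↦ B
    D ↦ BD

A->C, B->CA, C->B, D->BD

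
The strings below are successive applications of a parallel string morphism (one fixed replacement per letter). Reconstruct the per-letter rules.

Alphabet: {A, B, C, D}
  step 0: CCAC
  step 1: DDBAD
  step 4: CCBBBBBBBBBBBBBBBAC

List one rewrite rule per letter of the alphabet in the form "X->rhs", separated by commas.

  step 0 ⇒ step 1: CCAC ⇒ D·D·BA·D
    A ↦ BA
    C ↦ D
    B ↦ BB  (constrained at step 1)
    D ↦ C  (constrained at step 1)

A->BA, B->BB, C->D, D->C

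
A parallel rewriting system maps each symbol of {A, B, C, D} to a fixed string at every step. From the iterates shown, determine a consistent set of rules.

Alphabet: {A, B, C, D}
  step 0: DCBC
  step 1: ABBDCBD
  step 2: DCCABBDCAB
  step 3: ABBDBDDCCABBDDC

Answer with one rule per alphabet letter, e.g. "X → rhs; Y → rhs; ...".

  step 2 ⇒ step 3: DCCABBDCAB ⇒ AB·BD·BD·D·C·C·AB·BD·D·C
    A ↦ D
    B ↦ C
    C ↦ BD
    D ↦ AB

A->D, B->C, C->BD, D->AB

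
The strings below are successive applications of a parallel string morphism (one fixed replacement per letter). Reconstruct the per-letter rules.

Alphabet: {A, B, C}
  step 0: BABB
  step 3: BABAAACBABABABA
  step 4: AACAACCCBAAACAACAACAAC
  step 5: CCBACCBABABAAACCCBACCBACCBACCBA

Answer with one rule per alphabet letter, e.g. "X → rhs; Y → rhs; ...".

A->C, B->AA, C->BA

  step 4 ⇒ step 5: AACAACCCBAAACAACAACAAC ⇒ C·C·BA·C·C·BA·BA·BA·AA·C·C·C·BA·C·C·BA·C·C·BA·C·C·BA
    A ↦ C
    B ↦ AA
    C ↦ BA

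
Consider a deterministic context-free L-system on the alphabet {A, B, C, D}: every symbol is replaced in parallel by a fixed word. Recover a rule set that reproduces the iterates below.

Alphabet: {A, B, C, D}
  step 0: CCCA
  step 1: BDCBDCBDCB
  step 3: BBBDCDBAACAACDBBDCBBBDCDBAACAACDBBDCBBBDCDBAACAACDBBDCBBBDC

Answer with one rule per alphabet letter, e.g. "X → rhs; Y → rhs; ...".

  step 0 ⇒ step 1: CCCA ⇒ BDC·BDC·BDC·B
    A ↦ B
    C ↦ BDC
    B ↦ AAC  (constrained at step 1)
    D ↦ DB  (constrained at step 1)

A->B, B->AAC, C->BDC, D->DB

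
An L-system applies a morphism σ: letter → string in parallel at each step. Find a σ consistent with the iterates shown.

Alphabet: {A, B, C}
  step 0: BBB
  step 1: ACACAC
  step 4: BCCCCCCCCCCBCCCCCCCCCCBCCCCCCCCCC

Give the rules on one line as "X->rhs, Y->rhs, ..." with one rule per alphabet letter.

  step 0 ⇒ step 1: BBB ⇒ AC·AC·AC
    B ↦ AC
    A ↦ B  (constrained at step 1)
    C ↦ CC  (constrained at step 1)

A->B, B->AC, C->CC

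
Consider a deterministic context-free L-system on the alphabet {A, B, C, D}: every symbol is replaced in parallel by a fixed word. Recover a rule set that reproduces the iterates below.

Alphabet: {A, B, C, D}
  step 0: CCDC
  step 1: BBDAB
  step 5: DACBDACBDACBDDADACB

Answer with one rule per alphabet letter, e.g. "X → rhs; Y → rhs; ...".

A->C, B->D, C->B, D->DA

  step 0 ⇒ step 1: CCDC ⇒ B·B·DA·B
    C ↦ B
    D ↦ DA
    A ↦ C  (constrained at step 1)
    B ↦ D  (constrained at step 1)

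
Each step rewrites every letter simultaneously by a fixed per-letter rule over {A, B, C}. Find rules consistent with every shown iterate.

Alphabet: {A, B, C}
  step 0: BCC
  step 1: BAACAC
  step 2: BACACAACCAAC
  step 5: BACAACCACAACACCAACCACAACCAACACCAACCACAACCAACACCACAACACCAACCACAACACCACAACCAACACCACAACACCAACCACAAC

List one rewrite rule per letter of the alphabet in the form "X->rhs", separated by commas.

A->CA, B->BA, C->AC

  step 1 ⇒ step 2: BAACAC ⇒ BA·CA·CA·AC·CA·AC
    A ↦ CA
    B ↦ BA
    C ↦ AC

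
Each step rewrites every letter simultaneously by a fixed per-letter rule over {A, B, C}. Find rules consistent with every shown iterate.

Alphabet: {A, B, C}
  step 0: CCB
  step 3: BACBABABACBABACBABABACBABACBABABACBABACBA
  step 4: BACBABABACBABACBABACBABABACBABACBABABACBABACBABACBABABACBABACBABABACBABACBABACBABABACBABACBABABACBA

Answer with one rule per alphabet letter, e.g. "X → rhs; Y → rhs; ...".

A->BA, B->BAC, C->BA

  step 3 ⇒ step 4: BACBABABACBABACBABABACBABACBABABACBABACBA ⇒ BAC·BA·BA·BAC·BA·BAC·BA·BAC·BA·BA·BAC·BA·BAC·BA·BA·BAC·BA·BAC·BA·BAC·BA·BA·BAC·BA·BAC·BA·BA·BAC·BA·BAC·BA·BAC·BA·BA·BAC·BA·BAC·BA·BA·BAC·BA
    A ↦ BA
    B ↦ BAC
    C ↦ BA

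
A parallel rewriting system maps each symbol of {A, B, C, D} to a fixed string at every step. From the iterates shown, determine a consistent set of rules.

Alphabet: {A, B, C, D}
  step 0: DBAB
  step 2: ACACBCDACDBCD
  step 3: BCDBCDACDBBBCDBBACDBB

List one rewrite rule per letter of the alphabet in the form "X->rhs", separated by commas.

A->BC, B->AC, C->D, D->BB

  step 2 ⇒ step 3: ACACBCDACDBCD ⇒ BC·D·BC·D·AC·D·BB·BC·D·BB·AC·D·BB
    A ↦ BC
    B ↦ AC
    C ↦ D
    D ↦ BB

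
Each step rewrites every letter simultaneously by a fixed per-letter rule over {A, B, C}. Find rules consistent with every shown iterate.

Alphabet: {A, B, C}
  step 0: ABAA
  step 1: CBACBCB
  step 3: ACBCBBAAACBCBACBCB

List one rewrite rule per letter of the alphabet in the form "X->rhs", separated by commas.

A->CB, B->A, C->BA

  step 0 ⇒ step 1: ABAA ⇒ CB·A·CB·CB
    A ↦ CB
    B ↦ A
    C ↦ BA  (constrained at step 1)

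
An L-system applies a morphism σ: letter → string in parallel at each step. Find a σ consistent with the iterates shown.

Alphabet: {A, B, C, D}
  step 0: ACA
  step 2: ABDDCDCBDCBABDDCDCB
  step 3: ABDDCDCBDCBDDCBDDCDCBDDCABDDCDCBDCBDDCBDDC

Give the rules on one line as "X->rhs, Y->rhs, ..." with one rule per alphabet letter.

  step 2 ⇒ step 3: ABDDCDCBDCBABDDCDCB ⇒ ABD·DC·DCB·DCB·D·DCB·D·DC·DCB·D·DC·ABD·DC·DCB·DCB·D·DCB·D·DC
    A ↦ ABD
    B ↦ DC
    C ↦ D
    D ↦ DCB

A->ABD, B->DC, C->D, D->DCB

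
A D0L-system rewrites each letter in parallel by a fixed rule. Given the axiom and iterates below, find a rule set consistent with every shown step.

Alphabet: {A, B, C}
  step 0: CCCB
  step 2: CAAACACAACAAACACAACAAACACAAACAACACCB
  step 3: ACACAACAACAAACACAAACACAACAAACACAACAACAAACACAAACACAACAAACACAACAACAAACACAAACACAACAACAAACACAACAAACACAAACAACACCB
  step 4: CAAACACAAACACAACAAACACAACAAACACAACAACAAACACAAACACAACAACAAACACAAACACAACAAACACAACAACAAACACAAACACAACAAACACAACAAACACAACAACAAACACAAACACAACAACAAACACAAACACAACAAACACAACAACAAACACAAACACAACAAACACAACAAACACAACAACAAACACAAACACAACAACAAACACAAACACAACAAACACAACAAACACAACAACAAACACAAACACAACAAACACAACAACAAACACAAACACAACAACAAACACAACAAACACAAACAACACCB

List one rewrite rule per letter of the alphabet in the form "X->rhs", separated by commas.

  step 3 ⇒ step 4: ACACAACAACAAACACAAACACAACAAACACAACAACAAACACAAACACAACAAACACAACAACAAACACAAACACAACAACAAACACAACAAACACAAACAACACCB ⇒ CAA·ACA·CAA·ACA·CAA·CAA·ACA·CAA·CAA·ACA·CAA·CAA·CAA·ACA·CAA·ACA·CAA·CAA·CAA·ACA·CAA·ACA·CAA·CAA·ACA·CAA·CAA·CAA·ACA·CAA·ACA·CAA·CAA·ACA·CAA·CAA·ACA·CAA·CAA·CAA·ACA·CAA·ACA·CAA·CAA·CAA·ACA·CAA·ACA·CAA·CAA·ACA·CAA·CAA·CAA·ACA·CAA·ACA·CAA·CAA·ACA·CAA·CAA·ACA·CAA·CAA·CAA·ACA·CAA·ACA·CAA·CAA·CAA·ACA·CAA·ACA·CAA·CAA·ACA·CAA·CAA·ACA·CAA·CAA·CAA·ACA·CAA·ACA·CAA·CAA·ACA·CAA·CAA·CAA·ACA·CAA·ACA·CAA·CAA·CAA·ACA·CAA·CAA·ACA·CAA·ACA·ACA·CCB
    A ↦ CAA
    B ↦ CCB
    C ↦ ACA

A->CAA, B->CCB, C->ACA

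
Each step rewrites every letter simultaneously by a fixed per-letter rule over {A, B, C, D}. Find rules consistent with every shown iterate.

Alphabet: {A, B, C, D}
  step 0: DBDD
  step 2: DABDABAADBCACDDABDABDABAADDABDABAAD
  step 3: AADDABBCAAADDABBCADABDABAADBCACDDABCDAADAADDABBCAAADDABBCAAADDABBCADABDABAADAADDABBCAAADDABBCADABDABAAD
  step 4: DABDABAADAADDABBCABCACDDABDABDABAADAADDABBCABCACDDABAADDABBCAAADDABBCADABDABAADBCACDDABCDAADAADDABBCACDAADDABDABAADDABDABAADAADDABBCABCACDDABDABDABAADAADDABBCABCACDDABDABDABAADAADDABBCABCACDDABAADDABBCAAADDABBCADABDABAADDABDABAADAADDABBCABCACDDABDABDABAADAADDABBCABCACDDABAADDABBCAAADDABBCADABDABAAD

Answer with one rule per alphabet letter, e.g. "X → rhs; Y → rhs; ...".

  step 3 ⇒ step 4: AADDABBCAAADDABBCADABDABAADBCACDDABCDAADAADDABBCAAADDABBCAAADDABBCADABDABAADAADDABBCAAADDABBCADABDABAAD ⇒ DAB·DAB·AAD·AAD·DAB·BCA·BCA·CD·DAB·DAB·DAB·AAD·AAD·DAB·BCA·BCA·CD·DAB·AAD·DAB·BCA·AAD·DAB·BCA·DAB·DAB·AAD·BCA·CD·DAB·CD·AAD·AAD·DAB·BCA·CD·AAD·DAB·DAB·AAD·DAB·DAB·AAD·AAD·DAB·BCA·BCA·CD·DAB·DAB·DAB·AAD·AAD·DAB·BCA·BCA·CD·DAB·DAB·DAB·AAD·AAD·DAB·BCA·BCA·CD·DAB·AAD·DAB·BCA·AAD·DAB·BCA·DAB·DAB·AAD·DAB·DAB·AAD·AAD·DAB·BCA·BCA·CD·DAB·DAB·DAB·AAD·AAD·DAB·BCA·BCA·CD·DAB·AAD·DAB·BCA·AAD·DAB·BCA·DAB·DAB·AAD
    A ↦ DAB
    B ↦ BCA
    C ↦ CD
    D ↦ AAD

A->DAB, B->BCA, C->CD, D->AAD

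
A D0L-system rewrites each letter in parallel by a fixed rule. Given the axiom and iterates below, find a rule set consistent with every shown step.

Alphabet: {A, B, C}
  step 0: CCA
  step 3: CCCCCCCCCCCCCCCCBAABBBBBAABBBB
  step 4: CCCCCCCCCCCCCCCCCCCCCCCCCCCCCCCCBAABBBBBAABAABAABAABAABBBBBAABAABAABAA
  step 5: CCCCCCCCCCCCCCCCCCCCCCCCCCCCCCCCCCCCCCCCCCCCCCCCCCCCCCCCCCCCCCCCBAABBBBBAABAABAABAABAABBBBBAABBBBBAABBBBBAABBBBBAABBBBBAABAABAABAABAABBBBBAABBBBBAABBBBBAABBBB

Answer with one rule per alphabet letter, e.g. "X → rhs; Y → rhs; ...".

A->BB, B->BAA, C->CC

  step 4 ⇒ step 5: CCCCCCCCCCCCCCCCCCCCCCCCCCCCCCCCBAABBBBBAABAABAABAABAABBBBBAABAABAABAA ⇒ CC·CC·CC·CC·CC·CC·CC·CC·CC·CC·CC·CC·CC·CC·CC·CC·CC·CC·CC·CC·CC·CC·CC·CC·CC·CC·CC·CC·CC·CC·CC·CC·BAA·BB·BB·BAA·BAA·BAA·BAA·BAA·BB·BB·BAA·BB·BB·BAA·BB·BB·BAA·BB·BB·BAA·BB·BB·BAA·BAA·BAA·BAA·BAA·BB·BB·BAA·BB·BB·BAA·BB·BB·BAA·BB·BB
    A ↦ BB
    B ↦ BAA
    C ↦ CC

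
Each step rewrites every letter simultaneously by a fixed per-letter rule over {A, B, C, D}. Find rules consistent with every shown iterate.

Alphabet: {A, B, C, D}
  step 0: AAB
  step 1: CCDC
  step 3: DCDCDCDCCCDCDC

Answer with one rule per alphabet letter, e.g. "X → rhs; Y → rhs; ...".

A->C, B->DC, C->BB, D->AA

  step 0 ⇒ step 1: AAB ⇒ C·C·DC
    A ↦ C
    B ↦ DC
    C ↦ BB  (constrained at step 1)
    D ↦ AA  (constrained at step 1)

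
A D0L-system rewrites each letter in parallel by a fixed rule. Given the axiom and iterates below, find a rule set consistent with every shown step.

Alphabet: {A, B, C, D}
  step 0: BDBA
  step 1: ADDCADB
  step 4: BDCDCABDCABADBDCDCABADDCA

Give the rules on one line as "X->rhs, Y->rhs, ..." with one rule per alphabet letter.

  step 0 ⇒ step 1: BDBA ⇒ AD·DC·AD·B
    A ↦ B
    B ↦ AD
    D ↦ DC
    C ↦ A  (constrained at step 1)

A->B, B->AD, C->A, D->DC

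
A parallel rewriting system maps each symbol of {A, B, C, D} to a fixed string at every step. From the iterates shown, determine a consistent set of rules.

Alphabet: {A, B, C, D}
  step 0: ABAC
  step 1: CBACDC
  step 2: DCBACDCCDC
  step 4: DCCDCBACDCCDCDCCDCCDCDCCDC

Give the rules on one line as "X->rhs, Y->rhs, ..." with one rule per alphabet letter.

  step 1 ⇒ step 2: CBACDC ⇒ DC·BA·C·DC·C·DC
    A ↦ C
    B ↦ BA
    C ↦ DC
    D ↦ C

A->C, B->BA, C->DC, D->C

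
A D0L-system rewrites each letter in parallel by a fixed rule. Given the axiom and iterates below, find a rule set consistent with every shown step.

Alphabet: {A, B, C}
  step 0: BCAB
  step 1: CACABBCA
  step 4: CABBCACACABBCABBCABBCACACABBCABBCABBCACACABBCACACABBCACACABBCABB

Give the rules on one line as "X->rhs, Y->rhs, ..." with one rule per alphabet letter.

  step 0 ⇒ step 1: BCAB ⇒ CA·CA·BB·CA
    A ↦ BB
    B ↦ CA
    C ↦ CA

A->BB, B->CA, C->CA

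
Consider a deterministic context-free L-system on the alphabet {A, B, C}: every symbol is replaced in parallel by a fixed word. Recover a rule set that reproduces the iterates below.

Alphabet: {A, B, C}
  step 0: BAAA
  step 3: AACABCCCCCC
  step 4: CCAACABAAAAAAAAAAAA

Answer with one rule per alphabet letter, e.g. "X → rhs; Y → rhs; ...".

  step 3 ⇒ step 4: AACABCCCCCC ⇒ C·C·AA·C·AB·AA·AA·AA·AA·AA·AA
    A ↦ C
    B ↦ AB
    C ↦ AA

A->C, B->AB, C->AA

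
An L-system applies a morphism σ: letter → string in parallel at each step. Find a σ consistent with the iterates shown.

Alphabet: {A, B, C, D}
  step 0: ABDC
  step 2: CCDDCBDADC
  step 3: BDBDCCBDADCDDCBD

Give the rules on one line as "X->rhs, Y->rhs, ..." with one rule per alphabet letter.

  step 2 ⇒ step 3: CCDDCBDADC ⇒ BD·BD·C·C·BD·AD·C·DD·C·BD
    A ↦ DD
    B ↦ AD
    C ↦ BD
    D ↦ C

A->DD, B->AD, C->BD, D->C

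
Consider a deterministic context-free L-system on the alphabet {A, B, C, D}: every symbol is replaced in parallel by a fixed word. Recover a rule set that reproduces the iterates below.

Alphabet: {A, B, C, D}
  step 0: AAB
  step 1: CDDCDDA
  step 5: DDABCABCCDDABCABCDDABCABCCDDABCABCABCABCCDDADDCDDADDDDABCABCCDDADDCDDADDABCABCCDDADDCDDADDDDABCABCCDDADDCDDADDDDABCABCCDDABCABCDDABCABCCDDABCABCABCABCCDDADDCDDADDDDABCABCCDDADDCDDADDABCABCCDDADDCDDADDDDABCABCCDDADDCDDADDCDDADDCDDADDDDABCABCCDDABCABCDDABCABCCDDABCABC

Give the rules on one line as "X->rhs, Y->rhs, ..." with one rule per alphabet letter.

A->CDD, B->A, C->DD, D->ABC

  step 0 ⇒ step 1: AAB ⇒ CDD·CDD·A
    A ↦ CDD
    B ↦ A
    C ↦ DD  (constrained at step 1)
    D ↦ ABC  (constrained at step 1)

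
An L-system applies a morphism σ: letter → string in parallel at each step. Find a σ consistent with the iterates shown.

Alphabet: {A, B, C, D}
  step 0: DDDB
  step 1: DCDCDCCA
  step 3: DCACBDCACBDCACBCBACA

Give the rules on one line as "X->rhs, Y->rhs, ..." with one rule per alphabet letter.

A->CB, B->CA, C->A, D->DC

  step 0 ⇒ step 1: DDDB ⇒ DC·DC·DC·CA
    B ↦ CA
    D ↦ DC
    A ↦ CB  (constrained at step 1)
    C ↦ A  (constrained at step 1)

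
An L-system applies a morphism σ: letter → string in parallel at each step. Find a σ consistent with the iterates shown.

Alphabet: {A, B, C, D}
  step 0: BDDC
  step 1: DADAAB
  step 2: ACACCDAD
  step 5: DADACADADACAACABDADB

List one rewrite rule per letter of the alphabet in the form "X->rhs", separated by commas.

A->C, B->DAD, C->B, D->A

  step 1 ⇒ step 2: DADAAB ⇒ A·C·A·C·C·DAD
    A ↦ C
    B ↦ DAD
    D ↦ A
  step 0 ⇒ step 1: BDDC ⇒ DAD·A·A·B
    C ↦ B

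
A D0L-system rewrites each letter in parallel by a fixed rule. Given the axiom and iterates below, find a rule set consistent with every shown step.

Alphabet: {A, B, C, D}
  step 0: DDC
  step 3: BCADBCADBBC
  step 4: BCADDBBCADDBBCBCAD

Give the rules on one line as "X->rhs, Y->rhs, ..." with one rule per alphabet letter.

  step 3 ⇒ step 4: BCADBCADBBC ⇒ BC·AD·D·B·BC·AD·D·B·BC·BC·AD
    A ↦ D
    B ↦ BC
    C ↦ AD
    D ↦ B

A->D, B->BC, C->AD, D->B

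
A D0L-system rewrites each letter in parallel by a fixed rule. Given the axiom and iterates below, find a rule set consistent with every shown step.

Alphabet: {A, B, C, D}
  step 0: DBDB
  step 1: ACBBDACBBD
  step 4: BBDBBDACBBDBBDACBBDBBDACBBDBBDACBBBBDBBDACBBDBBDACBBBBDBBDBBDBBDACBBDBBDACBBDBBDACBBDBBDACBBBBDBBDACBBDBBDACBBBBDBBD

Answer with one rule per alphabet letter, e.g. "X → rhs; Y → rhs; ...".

A->B, B->BBD, C->B, D->AC

  step 0 ⇒ step 1: DBDB ⇒ AC·BBD·AC·BBD
    B ↦ BBD
    D ↦ AC
    A ↦ B  (constrained at step 1)
    C ↦ B  (constrained at step 1)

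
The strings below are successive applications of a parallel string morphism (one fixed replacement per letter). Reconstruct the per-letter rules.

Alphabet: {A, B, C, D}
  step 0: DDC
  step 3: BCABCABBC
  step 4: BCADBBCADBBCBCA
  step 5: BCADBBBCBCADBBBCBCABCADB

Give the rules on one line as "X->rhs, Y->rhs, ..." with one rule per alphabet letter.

A->DB, B->BC, C->A, D->B

  step 4 ⇒ step 5: BCADBBCADBBCBCA ⇒ BC·A·DB·B·BC·BC·A·DB·B·BC·BC·A·BC·A·DB
    A ↦ DB
    B ↦ BC
    C ↦ A
    D ↦ B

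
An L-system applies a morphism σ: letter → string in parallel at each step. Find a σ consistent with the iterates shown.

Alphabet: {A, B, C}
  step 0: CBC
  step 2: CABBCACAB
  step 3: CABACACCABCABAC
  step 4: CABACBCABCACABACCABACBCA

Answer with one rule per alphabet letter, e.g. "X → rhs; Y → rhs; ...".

A->B, B->AC, C->CA

  step 3 ⇒ step 4: CABACACCABCABAC ⇒ CA·B·AC·B·CA·B·CA·CA·B·AC·CA·B·AC·B·CA
    A ↦ B
    B ↦ AC
    C ↦ CA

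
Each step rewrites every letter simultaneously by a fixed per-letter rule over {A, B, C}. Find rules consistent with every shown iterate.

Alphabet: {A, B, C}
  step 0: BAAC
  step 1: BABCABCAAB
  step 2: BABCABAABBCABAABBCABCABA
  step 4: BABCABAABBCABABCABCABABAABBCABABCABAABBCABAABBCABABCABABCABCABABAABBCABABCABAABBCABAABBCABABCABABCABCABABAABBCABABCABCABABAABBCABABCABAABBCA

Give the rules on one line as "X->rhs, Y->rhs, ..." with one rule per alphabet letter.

A->BCA, B->BA, C->AB

  step 1 ⇒ step 2: BABCABCAAB ⇒ BA·BCA·BA·AB·BCA·BA·AB·BCA·BCA·BA
    A ↦ BCA
    B ↦ BA
    C ↦ AB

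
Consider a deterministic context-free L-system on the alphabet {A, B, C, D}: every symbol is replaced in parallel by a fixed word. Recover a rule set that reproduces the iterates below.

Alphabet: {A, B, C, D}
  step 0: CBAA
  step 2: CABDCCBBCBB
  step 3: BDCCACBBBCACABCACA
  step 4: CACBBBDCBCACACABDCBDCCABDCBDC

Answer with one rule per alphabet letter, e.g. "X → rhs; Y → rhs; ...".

A->DC, B->CA, C->B, D->CB

  step 3 ⇒ step 4: BDCCACBBBCACABCACA ⇒ CA·CB·B·B·DC·B·CA·CA·CA·B·DC·B·DC·CA·B·DC·B·DC
    A ↦ DC
    B ↦ CA
    C ↦ B
    D ↦ CB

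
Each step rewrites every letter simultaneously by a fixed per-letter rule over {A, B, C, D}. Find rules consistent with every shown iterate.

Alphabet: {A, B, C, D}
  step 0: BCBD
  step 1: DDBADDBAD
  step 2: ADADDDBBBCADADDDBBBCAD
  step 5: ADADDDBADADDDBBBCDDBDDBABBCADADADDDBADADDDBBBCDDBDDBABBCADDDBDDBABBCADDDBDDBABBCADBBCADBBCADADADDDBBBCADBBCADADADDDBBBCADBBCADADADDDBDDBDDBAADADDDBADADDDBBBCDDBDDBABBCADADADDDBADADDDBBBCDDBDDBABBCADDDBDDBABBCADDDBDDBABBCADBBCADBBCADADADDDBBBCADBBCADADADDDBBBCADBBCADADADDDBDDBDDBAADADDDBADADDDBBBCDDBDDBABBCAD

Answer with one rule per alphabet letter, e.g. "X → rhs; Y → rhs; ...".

A->BBC, B->DDB, C->A, D->AD

  step 1 ⇒ step 2: DDBADDBAD ⇒ AD·AD·DDB·BBC·AD·AD·DDB·BBC·AD
    A ↦ BBC
    B ↦ DDB
    D ↦ AD
  step 0 ⇒ step 1: BCBD ⇒ DDB·A·DDB·AD
    C ↦ A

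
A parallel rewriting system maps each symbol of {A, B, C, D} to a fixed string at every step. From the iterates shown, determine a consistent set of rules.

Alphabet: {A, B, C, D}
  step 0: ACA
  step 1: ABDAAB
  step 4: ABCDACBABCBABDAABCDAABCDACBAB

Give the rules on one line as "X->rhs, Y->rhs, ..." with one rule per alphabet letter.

  step 0 ⇒ step 1: ACA ⇒ AB·DA·AB
    A ↦ AB
    C ↦ DA
    B ↦ C  (constrained at step 1)
    D ↦ CB  (constrained at step 1)

A->AB, B->C, C->DA, D->CB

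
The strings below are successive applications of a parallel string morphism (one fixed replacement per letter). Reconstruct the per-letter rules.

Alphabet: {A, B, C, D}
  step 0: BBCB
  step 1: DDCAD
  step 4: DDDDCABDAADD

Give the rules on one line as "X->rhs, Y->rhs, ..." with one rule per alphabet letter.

  step 0 ⇒ step 1: BBCB ⇒ D·D·CA·D
    B ↦ D
    C ↦ CA
    A ↦ B  (constrained at step 1)
    D ↦ AA  (constrained at step 1)

A->B, B->D, C->CA, D->AA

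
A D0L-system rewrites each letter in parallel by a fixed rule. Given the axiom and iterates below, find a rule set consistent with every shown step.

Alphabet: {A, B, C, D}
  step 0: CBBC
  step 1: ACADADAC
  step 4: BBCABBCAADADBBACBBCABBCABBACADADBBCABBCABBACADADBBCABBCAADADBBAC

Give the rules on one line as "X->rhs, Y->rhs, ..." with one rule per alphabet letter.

  step 0 ⇒ step 1: CBBC ⇒ AC·AD·AD·AC
    B ↦ AD
    C ↦ AC
    A ↦ BB  (constrained at step 1)
    D ↦ CA  (constrained at step 1)

A->BB, B->AD, C->AC, D->CA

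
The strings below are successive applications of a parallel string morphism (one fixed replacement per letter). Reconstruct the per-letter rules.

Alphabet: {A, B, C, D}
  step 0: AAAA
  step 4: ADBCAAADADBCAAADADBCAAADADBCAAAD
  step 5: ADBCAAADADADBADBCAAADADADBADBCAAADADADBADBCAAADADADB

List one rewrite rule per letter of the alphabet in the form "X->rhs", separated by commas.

  step 4 ⇒ step 5: ADBCAAADADBCAAADADBCAAADADBCAAAD ⇒ AD·B·CA·A·AD·AD·AD·B·AD·B·CA·A·AD·AD·AD·B·AD·B·CA·A·AD·AD·AD·B·AD·B·CA·A·AD·AD·AD·B
    A ↦ AD
    B ↦ CA
    C ↦ A
    D ↦ B

A->AD, B->CA, C->A, D->B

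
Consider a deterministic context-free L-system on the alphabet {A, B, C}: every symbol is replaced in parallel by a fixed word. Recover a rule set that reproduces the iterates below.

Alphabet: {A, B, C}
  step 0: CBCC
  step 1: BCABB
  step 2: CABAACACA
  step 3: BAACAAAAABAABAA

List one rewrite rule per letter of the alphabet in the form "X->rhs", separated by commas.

  step 2 ⇒ step 3: CABAACACA ⇒ B·AA·CA·AA·AA·B·AA·B·AA
    A ↦ AA
    B ↦ CA
    C ↦ B

A->AA, B->CA, C->B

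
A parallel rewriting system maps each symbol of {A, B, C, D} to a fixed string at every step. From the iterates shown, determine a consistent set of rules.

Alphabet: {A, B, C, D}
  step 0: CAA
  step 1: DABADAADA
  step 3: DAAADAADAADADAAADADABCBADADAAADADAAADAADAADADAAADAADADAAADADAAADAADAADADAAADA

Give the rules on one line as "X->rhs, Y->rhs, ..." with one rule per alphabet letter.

A->ADA, B->CB, C->DAB, D->DAA

  step 0 ⇒ step 1: CAA ⇒ DAB·ADA·ADA
    A ↦ ADA
    C ↦ DAB
    B ↦ CB  (constrained at step 1)
    D ↦ DAA  (constrained at step 1)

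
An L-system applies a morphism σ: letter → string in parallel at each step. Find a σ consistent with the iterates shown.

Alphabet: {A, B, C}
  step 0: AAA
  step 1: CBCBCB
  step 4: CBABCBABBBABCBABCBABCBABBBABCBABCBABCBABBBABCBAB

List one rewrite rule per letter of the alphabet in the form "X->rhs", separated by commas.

A->CB, B->AB, C->BB

  step 0 ⇒ step 1: AAA ⇒ CB·CB·CB
    A ↦ CB
    B ↦ AB  (constrained at step 1)
    C ↦ BB  (constrained at step 1)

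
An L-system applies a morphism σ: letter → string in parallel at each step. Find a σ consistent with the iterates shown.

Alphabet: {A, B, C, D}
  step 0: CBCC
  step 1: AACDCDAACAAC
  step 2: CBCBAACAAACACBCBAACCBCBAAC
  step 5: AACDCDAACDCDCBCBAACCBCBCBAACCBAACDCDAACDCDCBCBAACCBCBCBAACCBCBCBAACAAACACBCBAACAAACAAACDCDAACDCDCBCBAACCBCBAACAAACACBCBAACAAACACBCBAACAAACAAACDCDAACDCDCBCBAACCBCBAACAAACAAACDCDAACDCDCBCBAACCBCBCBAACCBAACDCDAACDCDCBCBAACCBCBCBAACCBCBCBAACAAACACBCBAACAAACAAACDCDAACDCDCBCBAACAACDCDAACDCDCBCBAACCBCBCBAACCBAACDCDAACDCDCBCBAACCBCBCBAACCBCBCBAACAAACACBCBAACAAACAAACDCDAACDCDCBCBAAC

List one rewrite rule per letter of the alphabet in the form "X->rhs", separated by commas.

A->CB, B->DCD, C->AAC, D->A

  step 1 ⇒ step 2: AACDCDAACAAC ⇒ CB·CB·AAC·A·AAC·A·CB·CB·AAC·CB·CB·AAC
    A ↦ CB
    C ↦ AAC
    D ↦ A
  step 0 ⇒ step 1: CBCC ⇒ AAC·DCD·AAC·AAC
    B ↦ DCD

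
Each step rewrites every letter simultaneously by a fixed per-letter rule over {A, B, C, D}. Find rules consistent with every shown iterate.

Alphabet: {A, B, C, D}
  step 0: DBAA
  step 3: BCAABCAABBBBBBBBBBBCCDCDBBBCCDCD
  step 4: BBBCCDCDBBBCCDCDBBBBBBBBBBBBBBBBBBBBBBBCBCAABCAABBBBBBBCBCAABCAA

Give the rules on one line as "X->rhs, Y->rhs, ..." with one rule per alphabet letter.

  step 3 ⇒ step 4: BCAABCAABBBBBBBBBBBCCDCDBBBCCDCD ⇒ BB·BC·CD·CD·BB·BC·CD·CD·BB·BB·BB·BB·BB·BB·BB·BB·BB·BB·BB·BC·BC·AA·BC·AA·BB·BB·BB·BC·BC·AA·BC·AA
    A ↦ CD
    B ↦ BB
    C ↦ BC
    D ↦ AA

A->CD, B->BB, C->BC, D->AA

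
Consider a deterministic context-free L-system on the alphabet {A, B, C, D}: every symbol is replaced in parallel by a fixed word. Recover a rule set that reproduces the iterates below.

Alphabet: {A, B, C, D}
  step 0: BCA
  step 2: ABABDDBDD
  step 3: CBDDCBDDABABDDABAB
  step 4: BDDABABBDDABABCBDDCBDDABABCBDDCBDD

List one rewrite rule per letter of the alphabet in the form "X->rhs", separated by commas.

A->CB, B->DD, C->B, D->AB

  step 3 ⇒ step 4: CBDDCBDDABABDDABAB ⇒ B·DD·AB·AB·B·DD·AB·AB·CB·DD·CB·DD·AB·AB·CB·DD·CB·DD
    A ↦ CB
    B ↦ DD
    C ↦ B
    D ↦ AB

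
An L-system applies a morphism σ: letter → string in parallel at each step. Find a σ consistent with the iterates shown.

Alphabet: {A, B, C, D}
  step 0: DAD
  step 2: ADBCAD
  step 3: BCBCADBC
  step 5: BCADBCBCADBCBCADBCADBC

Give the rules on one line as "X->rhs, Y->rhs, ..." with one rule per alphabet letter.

  step 2 ⇒ step 3: ADBCAD ⇒ B·C·BC·AD·B·C
    A ↦ B
    B ↦ BC
    C ↦ AD
    D ↦ C

A->B, B->BC, C->AD, D->C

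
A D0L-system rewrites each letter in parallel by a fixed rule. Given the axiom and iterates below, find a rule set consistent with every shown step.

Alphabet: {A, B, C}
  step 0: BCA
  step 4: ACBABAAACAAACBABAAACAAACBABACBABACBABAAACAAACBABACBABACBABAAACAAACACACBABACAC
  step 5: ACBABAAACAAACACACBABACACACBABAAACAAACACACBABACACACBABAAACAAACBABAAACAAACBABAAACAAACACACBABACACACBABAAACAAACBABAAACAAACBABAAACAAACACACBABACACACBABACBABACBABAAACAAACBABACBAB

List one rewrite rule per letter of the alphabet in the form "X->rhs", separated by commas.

  step 4 ⇒ step 5: ACBABAAACAAACBABAAACAAACBABACBABACBABAAACAAACBABACBABACBABAAACAAACACACBABACAC ⇒ AC·BAB·AA·AC·AA·AC·AC·AC·BAB·AC·AC·AC·BAB·AA·AC·AA·AC·AC·AC·BAB·AC·AC·AC·BAB·AA·AC·AA·AC·BAB·AA·AC·AA·AC·BAB·AA·AC·AA·AC·AC·AC·BAB·AC·AC·AC·BAB·AA·AC·AA·AC·BAB·AA·AC·AA·AC·BAB·AA·AC·AA·AC·AC·AC·BAB·AC·AC·AC·BAB·AC·BAB·AC·BAB·AA·AC·AA·AC·BAB·AC·BAB
    A ↦ AC
    B ↦ AA
    C ↦ BAB

A->AC, B->AA, C->BAB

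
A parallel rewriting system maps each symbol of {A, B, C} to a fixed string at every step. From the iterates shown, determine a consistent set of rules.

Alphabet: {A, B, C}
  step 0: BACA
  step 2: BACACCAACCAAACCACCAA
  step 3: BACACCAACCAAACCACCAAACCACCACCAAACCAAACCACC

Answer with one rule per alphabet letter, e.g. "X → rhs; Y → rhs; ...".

  step 2 ⇒ step 3: BACACCAACCAAACCACCAA ⇒ BAC·ACC·A·ACC·A·A·ACC·ACC·A·A·ACC·ACC·ACC·A·A·ACC·A·A·ACC·ACC
    A ↦ ACC
    B ↦ BAC
    C ↦ A

A->ACC, B->BAC, C->A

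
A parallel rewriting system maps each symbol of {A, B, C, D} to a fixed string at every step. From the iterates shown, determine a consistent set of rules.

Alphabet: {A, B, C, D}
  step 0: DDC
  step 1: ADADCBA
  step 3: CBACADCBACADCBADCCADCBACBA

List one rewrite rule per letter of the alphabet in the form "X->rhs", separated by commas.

A->C, B->DC, C->CBA, D->AD

  step 0 ⇒ step 1: DDC ⇒ AD·AD·CBA
    C ↦ CBA
    D ↦ AD
    A ↦ C  (constrained at step 1)
    B ↦ DC  (constrained at step 1)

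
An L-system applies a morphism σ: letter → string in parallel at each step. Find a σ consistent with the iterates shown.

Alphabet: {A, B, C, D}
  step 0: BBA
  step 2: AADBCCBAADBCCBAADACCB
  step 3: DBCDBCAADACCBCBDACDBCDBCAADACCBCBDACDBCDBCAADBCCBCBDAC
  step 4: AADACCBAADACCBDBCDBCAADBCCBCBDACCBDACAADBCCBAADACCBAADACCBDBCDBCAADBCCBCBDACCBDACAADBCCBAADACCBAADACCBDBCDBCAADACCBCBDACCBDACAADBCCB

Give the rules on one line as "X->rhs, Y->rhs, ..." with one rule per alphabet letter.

  step 3 ⇒ step 4: DBCDBCAADACCBCBDACDBCDBCAADACCBCBDACDBCDBCAADBCCBCBDAC ⇒ AA·DAC·CB·AA·DAC·CB·DBC·DBC·AA·DBC·CB·CB·DAC·CB·DAC·AA·DBC·CB·AA·DAC·CB·AA·DAC·CB·DBC·DBC·AA·DBC·CB·CB·DAC·CB·DAC·AA·DBC·CB·AA·DAC·CB·AA·DAC·CB·DBC·DBC·AA·DAC·CB·CB·DAC·CB·DAC·AA·DBC·CB
    A ↦ DBC
    B ↦ DAC
    C ↦ CB
    D ↦ AA

A->DBC, B->DAC, C->CB, D->AA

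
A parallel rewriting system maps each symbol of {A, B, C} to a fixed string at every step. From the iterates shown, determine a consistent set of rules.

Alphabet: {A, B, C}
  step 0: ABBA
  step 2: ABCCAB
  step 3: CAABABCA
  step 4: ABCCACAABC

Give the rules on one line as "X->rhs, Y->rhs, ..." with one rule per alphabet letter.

  step 3 ⇒ step 4: CAABABCA ⇒ AB·C·C·A·C·A·AB·C
    A ↦ C
    B ↦ A
    C ↦ AB

A->C, B->A, C->AB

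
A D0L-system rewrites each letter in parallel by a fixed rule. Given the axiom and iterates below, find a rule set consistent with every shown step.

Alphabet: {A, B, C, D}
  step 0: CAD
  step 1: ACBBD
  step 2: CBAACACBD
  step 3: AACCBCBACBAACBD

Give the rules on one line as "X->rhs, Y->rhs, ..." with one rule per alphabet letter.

A->CB, B->AC, C->A, D->BD

  step 2 ⇒ step 3: CBAACACBD ⇒ A·AC·CB·CB·A·CB·A·AC·BD
    A ↦ CB
    B ↦ AC
    C ↦ A
    D ↦ BD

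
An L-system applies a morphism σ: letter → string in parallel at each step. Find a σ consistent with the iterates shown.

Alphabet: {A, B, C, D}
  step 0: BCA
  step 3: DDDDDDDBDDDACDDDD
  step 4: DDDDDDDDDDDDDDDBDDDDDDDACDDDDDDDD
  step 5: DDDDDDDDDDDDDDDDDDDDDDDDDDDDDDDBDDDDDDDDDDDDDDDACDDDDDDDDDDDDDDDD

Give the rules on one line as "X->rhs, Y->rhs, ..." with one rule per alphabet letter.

  step 4 ⇒ step 5: DDDDDDDDDDDDDDDBDDDDDDDACDDDDDDDD ⇒ DD·DD·DD·DD·DD·DD·DD·DD·DD·DD·DD·DD·DD·DD·DD·DB·DD·DD·DD·DD·DD·DD·DD·D·AC·DD·DD·DD·DD·DD·DD·DD·DD
    A ↦ D
    B ↦ DB
    C ↦ AC
    D ↦ DD

A->D, B->DB, C->AC, D->DD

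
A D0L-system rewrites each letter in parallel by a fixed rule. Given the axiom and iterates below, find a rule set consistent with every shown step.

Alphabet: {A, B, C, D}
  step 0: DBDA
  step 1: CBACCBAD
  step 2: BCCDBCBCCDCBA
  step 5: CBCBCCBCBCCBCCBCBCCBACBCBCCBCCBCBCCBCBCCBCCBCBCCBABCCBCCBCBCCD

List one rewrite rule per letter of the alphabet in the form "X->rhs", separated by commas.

  step 1 ⇒ step 2: CBACCBAD ⇒ BC·C·D·BC·BC·C·D·CBA
    A ↦ D
    B ↦ C
    C ↦ BC
    D ↦ CBA

A->D, B->C, C->BC, D->CBA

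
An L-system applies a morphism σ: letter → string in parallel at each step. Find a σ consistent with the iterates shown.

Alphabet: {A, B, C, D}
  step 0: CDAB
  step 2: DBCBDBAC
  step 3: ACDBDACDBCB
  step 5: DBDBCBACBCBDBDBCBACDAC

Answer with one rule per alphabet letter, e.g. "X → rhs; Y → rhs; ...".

A->BC, B->D, C->B, D->AC

  step 2 ⇒ step 3: DBCBDBAC ⇒ AC·D·B·D·AC·D·BC·B
    A ↦ BC
    B ↦ D
    C ↦ B
    D ↦ AC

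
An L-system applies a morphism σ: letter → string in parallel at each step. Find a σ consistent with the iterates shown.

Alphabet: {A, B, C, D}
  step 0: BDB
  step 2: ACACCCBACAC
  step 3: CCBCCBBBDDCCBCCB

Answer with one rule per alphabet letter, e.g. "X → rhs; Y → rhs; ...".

A->CC, B->DD, C->B, D->AC

  step 2 ⇒ step 3: ACACCCBACAC ⇒ CC·B·CC·B·B·B·DD·CC·B·CC·B
    A ↦ CC
    B ↦ DD
    C ↦ B
    D ↦ AC  (constrained at step 0)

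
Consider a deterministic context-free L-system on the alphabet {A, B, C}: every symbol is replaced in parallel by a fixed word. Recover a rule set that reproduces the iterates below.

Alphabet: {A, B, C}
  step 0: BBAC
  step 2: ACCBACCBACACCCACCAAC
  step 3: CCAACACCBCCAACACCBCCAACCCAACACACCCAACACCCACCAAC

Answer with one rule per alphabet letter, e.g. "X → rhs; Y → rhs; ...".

  step 2 ⇒ step 3: ACCBACCBACACCCACCAAC ⇒ CCA·AC·AC·CB·CCA·AC·AC·CB·CCA·AC·CCA·AC·AC·AC·CCA·AC·AC·CCA·CCA·AC
    A ↦ CCA
    B ↦ CB
    C ↦ AC

A->CCA, B->CB, C->AC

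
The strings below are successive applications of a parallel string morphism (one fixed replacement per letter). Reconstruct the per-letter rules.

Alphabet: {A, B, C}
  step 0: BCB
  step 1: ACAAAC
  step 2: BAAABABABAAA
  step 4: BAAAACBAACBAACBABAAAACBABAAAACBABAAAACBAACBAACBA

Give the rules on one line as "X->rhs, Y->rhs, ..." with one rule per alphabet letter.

A->BA, B->AC, C->AA

  step 1 ⇒ step 2: ACAAAC ⇒ BA·AA·BA·BA·BA·AA
    A ↦ BA
    C ↦ AA
  step 0 ⇒ step 1: BCB ⇒ AC·AA·AC
    B ↦ AC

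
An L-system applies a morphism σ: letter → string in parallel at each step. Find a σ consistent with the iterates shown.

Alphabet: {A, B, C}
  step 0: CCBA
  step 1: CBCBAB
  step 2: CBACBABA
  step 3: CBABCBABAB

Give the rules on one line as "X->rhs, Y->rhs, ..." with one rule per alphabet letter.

  step 2 ⇒ step 3: CBACBABA ⇒ CB·A·B·CB·A·B·A·B
    A ↦ B
    B ↦ A
    C ↦ CB

A->B, B->A, C->CB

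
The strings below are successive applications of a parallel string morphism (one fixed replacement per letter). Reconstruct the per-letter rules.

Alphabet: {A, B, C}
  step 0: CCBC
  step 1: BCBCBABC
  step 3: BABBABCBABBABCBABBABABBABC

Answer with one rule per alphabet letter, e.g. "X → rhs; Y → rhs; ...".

  step 0 ⇒ step 1: CCBC ⇒ BC·BC·BA·BC
    B ↦ BA
    C ↦ BC
    A ↦ B  (constrained at step 1)

A->B, B->BA, C->BC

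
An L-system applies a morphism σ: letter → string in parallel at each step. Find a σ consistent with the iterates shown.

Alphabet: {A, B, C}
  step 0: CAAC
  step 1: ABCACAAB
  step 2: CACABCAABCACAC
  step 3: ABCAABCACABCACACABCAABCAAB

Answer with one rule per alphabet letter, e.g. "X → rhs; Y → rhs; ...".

  step 2 ⇒ step 3: CACABCAABCACAC ⇒ AB·CA·AB·CA·C·AB·CA·CA·C·AB·CA·AB·CA·AB
    A ↦ CA
    B ↦ C
    C ↦ AB

A->CA, B->C, C->AB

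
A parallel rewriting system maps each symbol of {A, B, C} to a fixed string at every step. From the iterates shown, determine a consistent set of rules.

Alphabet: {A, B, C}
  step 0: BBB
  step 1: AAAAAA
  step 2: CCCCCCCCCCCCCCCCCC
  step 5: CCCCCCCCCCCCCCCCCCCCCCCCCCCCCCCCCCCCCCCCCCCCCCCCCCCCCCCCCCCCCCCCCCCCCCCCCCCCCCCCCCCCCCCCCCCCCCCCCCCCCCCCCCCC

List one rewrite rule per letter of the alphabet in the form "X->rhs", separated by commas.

A->CCC, B->AA, C->B

  step 1 ⇒ step 2: AAAAAA ⇒ CCC·CCC·CCC·CCC·CCC·CCC
    A ↦ CCC
  step 0 ⇒ step 1: BBB ⇒ AA·AA·AA
    B ↦ AA
    C ↦ B  (constrained at step 2)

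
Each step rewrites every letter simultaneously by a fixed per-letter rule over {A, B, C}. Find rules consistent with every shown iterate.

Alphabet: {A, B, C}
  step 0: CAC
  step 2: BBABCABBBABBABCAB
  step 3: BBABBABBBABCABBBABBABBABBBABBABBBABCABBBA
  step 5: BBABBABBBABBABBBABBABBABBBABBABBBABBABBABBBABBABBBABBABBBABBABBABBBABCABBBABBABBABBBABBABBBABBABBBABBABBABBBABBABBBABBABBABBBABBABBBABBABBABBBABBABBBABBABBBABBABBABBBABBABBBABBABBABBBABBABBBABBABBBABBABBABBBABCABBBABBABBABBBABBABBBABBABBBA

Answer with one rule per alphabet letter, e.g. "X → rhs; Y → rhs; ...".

A->B, B->BBA, C->BCA

  step 2 ⇒ step 3: BBABCABBBABBABCAB ⇒ BBA·BBA·B·BBA·BCA·B·BBA·BBA·BBA·B·BBA·BBA·B·BBA·BCA·B·BBA
    A ↦ B
    B ↦ BBA
    C ↦ BCA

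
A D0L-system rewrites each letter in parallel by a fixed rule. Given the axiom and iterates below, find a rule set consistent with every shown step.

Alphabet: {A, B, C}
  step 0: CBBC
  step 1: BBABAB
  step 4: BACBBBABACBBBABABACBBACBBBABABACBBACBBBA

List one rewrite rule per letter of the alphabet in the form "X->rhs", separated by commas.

A->CB, B->BA, C->B

  step 0 ⇒ step 1: CBBC ⇒ B·BA·BA·B
    B ↦ BA
    C ↦ B
    A ↦ CB  (constrained at step 1)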